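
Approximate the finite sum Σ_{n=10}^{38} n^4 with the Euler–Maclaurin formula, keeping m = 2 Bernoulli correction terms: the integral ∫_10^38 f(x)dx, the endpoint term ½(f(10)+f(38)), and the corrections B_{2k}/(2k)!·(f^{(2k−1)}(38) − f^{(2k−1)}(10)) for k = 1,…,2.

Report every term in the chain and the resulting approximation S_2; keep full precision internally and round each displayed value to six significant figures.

The integral term ∫_10^38 x^4 dx = 1.58270e+07.
Endpoint term: (f(10) + f(38))/2 = (10000.0 + 2.08514e+06)/2 = 1.04757e+06.
Running total after boundary: 1.68746e+07.
k=1: B_{2}/(2)! × [f^{(1)}(38) − f^{(1)}(10)] = 1/12 × (219488 − 4000.00) = 17957.3.
Partial sum through k=1: 1.68926e+07.
k=2: B_{4}/(4)! × [f^{(3)}(38) − f^{(3)}(10)] = −1/720 × (912.000 − 240.000) = -0.933333.

S_2 ≈ 1.68926e+07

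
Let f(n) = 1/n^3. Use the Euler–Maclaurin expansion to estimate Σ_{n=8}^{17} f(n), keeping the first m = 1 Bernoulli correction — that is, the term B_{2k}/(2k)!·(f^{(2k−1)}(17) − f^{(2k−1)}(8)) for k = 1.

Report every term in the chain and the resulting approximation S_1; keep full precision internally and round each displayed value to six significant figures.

Integral: ∫_8^17 1/x^3 dx = 0.00608240.
½[f(8) + f(17)] = ½[0.00195312 + 0.000203542] = 0.00107833.
Integral + boundary = 0.00716073.
k=1: B_{2}/(2)! × [f^{(1)}(17) − f^{(1)}(8)] = 1/12 × (-3.59191e-05 − (-0.000732422)) = 5.80419e-05.

S_1 ≈ 0.00721877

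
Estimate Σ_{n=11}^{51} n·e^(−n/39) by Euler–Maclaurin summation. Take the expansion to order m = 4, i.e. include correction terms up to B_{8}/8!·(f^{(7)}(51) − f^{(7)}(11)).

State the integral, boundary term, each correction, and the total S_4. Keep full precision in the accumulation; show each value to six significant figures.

Integral: ∫_11^51 x·e^(−x/39) dx = 521.502.
Boundary: ½(f(11) + f(51)) = ½(8.29659 + 13.7926) = 11.0446.
So far: 532.546.
Order-1 term: 1/12 · (-0.0832134 − 0.541502) = -0.0520596.
After k=1: 532.494.
Order-2 term: −1/720 · (0.000300903 − 0.00134778) = 1.45399e-06.
After k=2: 532.494.
Order-3 term: 1/30240 · (4.31634e-07 − 1.53816e-06) = -3.65915e-11.
After k=3: 532.494.
Order-4 term: −1/1209600 · (4.37499e-10 − 1.43998e-09) = 8.28769e-16.

S_4 ≈ 532.494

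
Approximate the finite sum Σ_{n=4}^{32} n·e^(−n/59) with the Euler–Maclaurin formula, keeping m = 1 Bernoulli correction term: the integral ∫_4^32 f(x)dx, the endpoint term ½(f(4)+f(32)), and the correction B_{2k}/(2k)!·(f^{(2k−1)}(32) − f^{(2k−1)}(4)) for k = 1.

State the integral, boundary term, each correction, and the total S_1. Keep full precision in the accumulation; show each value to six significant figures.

Integral: ∫_4^32 x·e^(−x/59) dx = 351.993.
½[f(4) + f(32)] = ½[3.73780 + 18.6037] = 11.1708.
Running total after boundary: 363.163.
Order-1 term: 1/12 · (0.266049 − 0.871098) = -0.0504207.

S_1 ≈ 363.113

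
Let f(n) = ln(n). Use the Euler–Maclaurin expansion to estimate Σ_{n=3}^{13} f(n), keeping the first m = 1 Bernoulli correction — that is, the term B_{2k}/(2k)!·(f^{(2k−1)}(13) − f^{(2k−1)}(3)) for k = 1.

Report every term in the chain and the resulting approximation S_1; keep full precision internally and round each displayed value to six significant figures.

∫_3^13 ln(x) dx evaluates to 20.0485.
Endpoint term: (f(3) + f(13))/2 = (1.09861 + 2.56495)/2 = 1.83178.
Running total after boundary: 21.8803.
k=1: B_{2}/(2)! × [f^{(1)}(13) − f^{(1)}(3)] = 1/12 × (0.0769231 − 0.333333) = -0.0213675.

S_1 ≈ 21.8589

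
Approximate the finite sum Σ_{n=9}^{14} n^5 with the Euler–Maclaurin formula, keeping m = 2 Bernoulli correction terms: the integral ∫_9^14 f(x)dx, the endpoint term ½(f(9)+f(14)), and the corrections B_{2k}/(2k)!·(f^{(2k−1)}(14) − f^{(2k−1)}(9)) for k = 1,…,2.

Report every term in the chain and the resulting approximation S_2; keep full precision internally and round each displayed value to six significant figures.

S_2 ≈ 1.47805e+06

The integral term ∫_9^14 x^5 dx = 1.16635e+06.
Endpoint term: (f(9) + f(14))/2 = (59049.0 + 537824)/2 = 298436.
Running total after boundary: 1.46479e+06.
k=1: B_{2}/(2)! × [f^{(1)}(14) − f^{(1)}(9)] = 1/12 × (192080 − 32805.0) = 13272.9.
Running total after k=1: 1.47806e+06.
k=2: B_{4}/(4)! × [f^{(3)}(14) − f^{(3)}(9)] = −1/720 × (11760.0 − 4860.00) = -9.58333.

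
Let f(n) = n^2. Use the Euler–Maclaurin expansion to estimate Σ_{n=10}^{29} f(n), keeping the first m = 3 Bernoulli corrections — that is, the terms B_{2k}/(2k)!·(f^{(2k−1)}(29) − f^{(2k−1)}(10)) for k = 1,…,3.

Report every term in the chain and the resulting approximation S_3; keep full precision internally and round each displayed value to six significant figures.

The integral term ∫_10^29 x^2 dx = 7796.33.
½[f(10) + f(29)] = ½[100.000 + 841.000] = 470.500.
Integral + boundary = 8266.83.
k=1: B_{2}/(2)! × [f^{(1)}(29) − f^{(1)}(10)] = 1/12 × (58.0000 − 20.0000) = 3.16667.
After k=1: 8270.00.
k=2: B_{4}/(4)! × [f^{(3)}(29) − f^{(3)}(10)] = −1/720 × (0.00000 − 0.00000) = 0.00000.
After k=2: 8270.00.
k=3: B_{6}/(6)! × [f^{(5)}(29) − f^{(5)}(10)] = 1/30240 × (0.00000 − 0.00000) = 0.00000.

S_3 ≈ 8270.00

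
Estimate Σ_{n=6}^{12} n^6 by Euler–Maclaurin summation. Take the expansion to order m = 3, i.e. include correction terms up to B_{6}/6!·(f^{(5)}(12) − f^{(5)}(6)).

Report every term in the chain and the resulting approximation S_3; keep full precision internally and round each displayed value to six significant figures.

The integral term ∫_6^12 x^6 dx = 5.07884e+06.
Boundary: ½(f(6) + f(12)) = ½(46656.0 + 2.98598e+06) = 1.51632e+06.
So far: 6.59516e+06.
Order-1 term: 1/12 · (1.49299e+06 − 46656.0) = 120528.
Partial sum through k=1: 6.71569e+06.
Order-2 term: −1/720 · (207360 − 25920.0) = -252.000.
Partial sum through k=2: 6.71543e+06.
Order-3 term: 1/30240 · (8640.00 − 4320.00) = 0.142857.

S_3 ≈ 6.71544e+06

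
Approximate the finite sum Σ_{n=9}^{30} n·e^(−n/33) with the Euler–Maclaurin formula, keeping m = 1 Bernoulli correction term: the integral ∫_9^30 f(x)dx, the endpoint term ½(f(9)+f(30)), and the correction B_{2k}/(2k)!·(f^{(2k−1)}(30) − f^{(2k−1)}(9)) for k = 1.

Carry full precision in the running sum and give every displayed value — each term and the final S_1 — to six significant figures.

Integral: ∫_9^30 x·e^(−x/33) dx = 217.553.
Boundary: ½(f(9) + f(30)) = ½(6.85170 + 12.0867) = 9.46921.
Running total after boundary: 227.023.
k=1: B_{2}/(2)! × [f^{(1)}(30) − f^{(1)}(9)] = 1/12 × (0.0366264 − 0.553673) = -0.0430872.

S_1 ≈ 226.979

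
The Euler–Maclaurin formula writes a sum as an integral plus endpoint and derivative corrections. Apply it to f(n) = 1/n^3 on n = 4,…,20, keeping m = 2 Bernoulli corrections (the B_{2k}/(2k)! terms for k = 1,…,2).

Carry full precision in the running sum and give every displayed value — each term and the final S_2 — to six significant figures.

S_2 ≈ 0.0388297

∫_4^20 1/x^3 dx evaluates to 0.0300000.
½[f(4) + f(20)] = ½[0.0156250 + 0.000125000] = 0.00787500.
Running total after boundary: 0.0378750.
k=1: B_{2}/(2)! × [f^{(1)}(20) − f^{(1)}(4)] = 1/12 × (-1.87500e-05 − (-0.0117188)) = 0.000975000.
After k=1: 0.0388500.
k=2: B_{4}/(4)! × [f^{(3)}(20) − f^{(3)}(4)] = −1/720 × (-9.37500e-07 − (-0.0146484)) = -2.03437e-05.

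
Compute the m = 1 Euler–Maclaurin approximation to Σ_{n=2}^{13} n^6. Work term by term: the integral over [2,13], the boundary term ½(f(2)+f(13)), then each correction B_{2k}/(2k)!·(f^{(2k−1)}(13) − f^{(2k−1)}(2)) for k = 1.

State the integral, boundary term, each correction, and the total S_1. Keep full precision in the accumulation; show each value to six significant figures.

S_1 ≈ 1.15631e+07

∫_2^13 x^6 dx evaluates to 8.96406e+06.
Endpoint term: (f(2) + f(13))/2 = (64.0000 + 4.82681e+06)/2 = 2.41344e+06.
So far: 1.13775e+07.
k=1: B_{2}/(2)! × [f^{(1)}(13) − f^{(1)}(2)] = 1/12 × (2.22776e+06 − 192.000) = 185630.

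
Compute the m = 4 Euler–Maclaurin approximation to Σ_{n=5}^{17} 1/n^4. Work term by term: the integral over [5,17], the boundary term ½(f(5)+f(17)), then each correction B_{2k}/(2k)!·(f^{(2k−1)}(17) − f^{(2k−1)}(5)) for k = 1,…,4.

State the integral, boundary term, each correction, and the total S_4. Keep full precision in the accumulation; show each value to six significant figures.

Integral: ∫_5^17 1/x^4 dx = 0.00259882.
Boundary: ½(f(5) + f(17)) = ½(0.00160000 + 1.19730e-05) = 0.000805987.
Running total after boundary: 0.00340481.
k=1: B_{2}/(2)! × [f^{(1)}(17) − f^{(1)}(5)] = 1/12 × (-2.81719e-06 − (-0.00128000)) = 0.000106432.
Partial sum through k=1: 0.00351124.
k=2: B_{4}/(4)! × [f^{(3)}(17) − f^{(3)}(5)] = −1/720 × (-2.92441e-07 − (-0.00153600)) = -2.13293e-06.
Partial sum through k=2: 0.00350910.
k=3: B_{6}/(6)! × [f^{(5)}(17) − f^{(5)}(5)] = 1/30240 × (-5.66668e-08 − (-0.00344064)) = 1.13776e-07.
Partial sum through k=3: 0.00350922.
k=4: B_{8}/(8)! × [f^{(7)}(17) − f^{(7)}(5)] = −1/1209600 × (-1.76471e-08 − (-0.0123863)) = -1.02400e-08.

S_4 ≈ 0.00350921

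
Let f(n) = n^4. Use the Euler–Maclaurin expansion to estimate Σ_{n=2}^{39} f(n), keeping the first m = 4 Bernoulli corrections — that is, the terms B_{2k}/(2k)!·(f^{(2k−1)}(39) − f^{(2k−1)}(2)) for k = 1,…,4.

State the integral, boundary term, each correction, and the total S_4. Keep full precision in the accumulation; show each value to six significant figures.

S_4 ≈ 1.92213e+07

∫_2^39 x^4 dx evaluates to 1.80448e+07.
Boundary: ½(f(2) + f(39)) = ½(16.0000 + 2.31344e+06) = 1.15673e+06.
Running total after boundary: 1.92016e+07.
k=1: B_{2}/(2)! × [f^{(1)}(39) − f^{(1)}(2)] = 1/12 × (237276 − 32.0000) = 19770.3.
Running total after k=1: 1.92213e+07.
k=2: B_{4}/(4)! × [f^{(3)}(39) − f^{(3)}(2)] = −1/720 × (936.000 − 48.0000) = -1.23333.
Running total after k=2: 1.92213e+07.
k=3: B_{6}/(6)! × [f^{(5)}(39) − f^{(5)}(2)] = 1/30240 × (0.00000 − 0.00000) = 0.00000.
Running total after k=3: 1.92213e+07.
k=4: B_{8}/(8)! × [f^{(7)}(39) − f^{(7)}(2)] = −1/1209600 × (0.00000 − 0.00000) = 0.00000.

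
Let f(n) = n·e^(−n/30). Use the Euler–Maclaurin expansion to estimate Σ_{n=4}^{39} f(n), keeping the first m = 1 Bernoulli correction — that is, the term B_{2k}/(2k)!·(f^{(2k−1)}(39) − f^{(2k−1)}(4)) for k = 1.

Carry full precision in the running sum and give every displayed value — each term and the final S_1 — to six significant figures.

The integral term ∫_4^39 x·e^(−x/30) dx = 328.536.
Boundary: ½(f(4) + f(39)) = ½(3.50069 + 10.6287) = 7.06472.
So far: 335.601.
Order-1 term: 1/12 · (-0.0817595 − 0.758484) = -0.0700203.

S_1 ≈ 335.531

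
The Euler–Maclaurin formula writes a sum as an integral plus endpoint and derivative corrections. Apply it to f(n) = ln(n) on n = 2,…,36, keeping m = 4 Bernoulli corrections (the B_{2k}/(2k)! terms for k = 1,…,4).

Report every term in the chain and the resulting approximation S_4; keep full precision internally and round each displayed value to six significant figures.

S_4 ≈ 95.7197

∫_2^36 ln(x) dx evaluates to 93.6204.
½[f(2) + f(36)] = ½[0.693147 + 3.58352] = 2.13833.
Integral + boundary = 95.7587.
k=1: B_{2}/(2)! × [f^{(1)}(36) − f^{(1)}(2)] = 1/12 × (0.0277778 − 0.500000) = -0.0393519.
Partial sum through k=1: 95.7194.
k=2: B_{4}/(4)! × [f^{(3)}(36) − f^{(3)}(2)] = −1/720 × (4.28669e-05 − 0.250000) = 0.000347163.
Partial sum through k=2: 95.7197.
k=3: B_{6}/(6)! × [f^{(5)}(36) − f^{(5)}(2)] = 1/30240 × (3.96916e-07 − 0.750000) = -2.48016e-05.
Partial sum through k=3: 95.7197.
k=4: B_{8}/(8)! × [f^{(7)}(36) − f^{(7)}(2)] = −1/1209600 × (9.18787e-09 − 5.62500) = 4.65030e-06.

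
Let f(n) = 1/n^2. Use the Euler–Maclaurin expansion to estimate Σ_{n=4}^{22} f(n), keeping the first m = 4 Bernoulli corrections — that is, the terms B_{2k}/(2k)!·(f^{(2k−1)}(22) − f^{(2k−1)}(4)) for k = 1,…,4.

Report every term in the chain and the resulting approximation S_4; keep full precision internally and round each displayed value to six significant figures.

S_4 ≈ 0.239386

∫_4^22 1/x^2 dx evaluates to 0.204545.
Endpoint term: (f(4) + f(22))/2 = (0.0625000 + 0.00206612)/2 = 0.0322831.
Running total after boundary: 0.236829.
k=1: B_{2}/(2)! × [f^{(1)}(22) − f^{(1)}(4)] = 1/12 × (-0.000187829 − (-0.0312500)) = 0.00258851.
Running total after k=1: 0.239417.
k=2: B_{4}/(4)! × [f^{(3)}(22) − f^{(3)}(4)] = −1/720 × (-4.65691e-06 − (-0.0234375)) = -3.25456e-05.
Running total after k=2: 0.239384.
k=3: B_{6}/(6)! × [f^{(5)}(22) − f^{(5)}(4)] = 1/30240 × (-2.88651e-07 − (-0.0439453)) = 1.45321e-06.
Running total after k=3: 0.239386.
k=4: B_{8}/(8)! × [f^{(7)}(22) − f^{(7)}(4)] = −1/1209600 × (-3.33977e-08 − (-0.153809)) = -1.27157e-07.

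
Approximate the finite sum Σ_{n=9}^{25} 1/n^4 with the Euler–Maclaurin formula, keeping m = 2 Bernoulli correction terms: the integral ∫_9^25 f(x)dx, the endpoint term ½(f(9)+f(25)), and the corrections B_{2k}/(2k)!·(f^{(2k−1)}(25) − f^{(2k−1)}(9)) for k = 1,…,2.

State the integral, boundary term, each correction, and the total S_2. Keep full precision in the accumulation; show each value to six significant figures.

The integral term ∫_9^25 1/x^4 dx = 0.000435914.
½[f(9) + f(25)] = ½[0.000152416 + 2.56000e-06] = 7.74879e-05.
So far: 0.000513402.
Order-1 term: 1/12 · (-4.09600e-07 − (-6.77404e-05)) = 5.61090e-06.
Running total after k=1: 0.000519013.
Order-2 term: −1/720 · (-1.96608e-08 − (-2.50890e-05)) = -3.48186e-08.

S_2 ≈ 0.000518978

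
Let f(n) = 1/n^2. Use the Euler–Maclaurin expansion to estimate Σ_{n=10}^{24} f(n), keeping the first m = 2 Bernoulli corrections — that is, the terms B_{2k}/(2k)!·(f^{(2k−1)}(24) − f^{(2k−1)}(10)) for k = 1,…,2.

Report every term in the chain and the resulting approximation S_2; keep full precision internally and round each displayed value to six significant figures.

S_2 ≈ 0.0643557

The integral term ∫_10^24 1/x^2 dx = 0.0583333.
Boundary: ½(f(10) + f(24)) = ½(0.0100000 + 0.00173611) = 0.00586806.
Integral + boundary = 0.0642014.
Correction k=1: B_{2}/2! · (f^{(1)}(24) − f^{(1)}(10)) = 1/12 · (-0.000144676 − (-0.00200000)) = 0.000154610.
Running total after k=1: 0.0643560.
Correction k=2: B_{4}/4! · (f^{(3)}(24) − f^{(3)}(10)) = −1/720 · (-3.01408e-06 − (-0.000240000)) = -3.29147e-07.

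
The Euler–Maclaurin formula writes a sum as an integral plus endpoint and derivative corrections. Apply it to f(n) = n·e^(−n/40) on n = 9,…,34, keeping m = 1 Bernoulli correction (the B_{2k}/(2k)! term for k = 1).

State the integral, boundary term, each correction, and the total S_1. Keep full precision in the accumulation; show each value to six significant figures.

The integral term ∫_9^34 x·e^(−x/40) dx = 299.944.
Boundary: ½(f(9) + f(34)) = ½(7.18665 + 14.5321) = 10.8594.
Running total after boundary: 310.803.
Correction k=1: B_{2}/2! · (f^{(1)}(34) − f^{(1)}(9)) = 1/12 · (0.0641122 − 0.618850) = -0.0462282.

S_1 ≈ 310.757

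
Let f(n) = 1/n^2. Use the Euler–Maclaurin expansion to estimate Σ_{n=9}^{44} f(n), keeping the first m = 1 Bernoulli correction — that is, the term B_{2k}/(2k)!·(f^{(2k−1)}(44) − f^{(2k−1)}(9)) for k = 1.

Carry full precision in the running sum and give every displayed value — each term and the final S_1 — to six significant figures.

S_1 ≈ 0.0950416

The integral term ∫_9^44 1/x^2 dx = 0.0883838.
Endpoint term: (f(9) + f(44))/2 = (0.0123457 + 0.000516529)/2 = 0.00643110.
Integral + boundary = 0.0948149.
k=1: B_{2}/(2)! × [f^{(1)}(44) − f^{(1)}(9)] = 1/12 × (-2.34786e-05 − (-0.00274348)) = 0.000226667.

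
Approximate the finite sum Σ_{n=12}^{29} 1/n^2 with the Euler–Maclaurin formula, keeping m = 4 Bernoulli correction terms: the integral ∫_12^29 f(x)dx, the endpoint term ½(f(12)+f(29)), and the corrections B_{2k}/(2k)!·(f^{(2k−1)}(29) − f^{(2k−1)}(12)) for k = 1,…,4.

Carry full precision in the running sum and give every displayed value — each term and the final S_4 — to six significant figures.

Integral: ∫_12^29 1/x^2 dx = 0.0488506.
½[f(12) + f(29)] = ½[0.00694444 + 0.00118906] = 0.00406675.
Integral + boundary = 0.0529173.
k=1: B_{2}/(2)! × [f^{(1)}(29) − f^{(1)}(12)] = 1/12 × (-8.20042e-05 − (-0.00115741)) = 8.96169e-05.
Partial sum through k=1: 0.0530069.
k=2: B_{4}/(4)! × [f^{(3)}(29) − f^{(3)}(12)] = −1/720 × (-1.17010e-06 − (-9.64506e-05)) = -1.32334e-07.
Partial sum through k=2: 0.0530068.
k=3: B_{6}/(6)! × [f^{(5)}(29) − f^{(5)}(12)] = 1/30240 × (-4.17394e-08 − (-2.00939e-05)) = 6.63100e-10.
Partial sum through k=3: 0.0530068.
k=4: B_{8}/(8)! × [f^{(7)}(29) − f^{(7)}(12)] = −1/1209600 × (-2.77932e-09 − (-7.81429e-06)) = -6.45793e-12.

S_4 ≈ 0.0530068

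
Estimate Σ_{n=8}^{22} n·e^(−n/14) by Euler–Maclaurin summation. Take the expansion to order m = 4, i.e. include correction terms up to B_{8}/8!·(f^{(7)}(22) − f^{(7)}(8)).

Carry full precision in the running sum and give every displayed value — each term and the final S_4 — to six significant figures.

S_4 ≈ 73.7421

The integral term ∫_8^22 x·e^(−x/14) dx = 69.2281.
Endpoint term: (f(8) + f(22))/2 = (4.51774 + 4.57046)/2 = 4.54410.
Integral + boundary = 73.7722.
Order-1 term: 1/12 · (-0.118713 − 0.242022) = -0.0300613.
Partial sum through k=1: 73.7421.
Order-2 term: −1/720 · (0.00151420 − 0.00699724) = 7.61533e-06.
Partial sum through k=2: 73.7421.
Order-3 term: 1/30240 · (1.85412e-05 − 6.51003e-05) = -1.53965e-09.
Partial sum through k=3: 73.7421.
Order-4 term: −1/1209600 · (1.49780e-07 − 4.82145e-07) = 2.74773e-13.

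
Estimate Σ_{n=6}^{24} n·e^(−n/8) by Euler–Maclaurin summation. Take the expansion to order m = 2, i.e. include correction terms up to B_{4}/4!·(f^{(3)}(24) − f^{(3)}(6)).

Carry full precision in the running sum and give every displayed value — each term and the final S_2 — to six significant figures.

∫_6^24 x·e^(−x/8) dx evaluates to 40.1596.
Boundary: ½(f(6) + f(24)) = ½(2.83420 + 1.19489) = 2.01454.
Integral + boundary = 42.1741.
Correction k=1: B_{2}/2! · (f^{(1)}(24) − f^{(1)}(6)) = 1/12 · (-0.0995741 − 0.118092) = -0.0181388.
Running total after k=1: 42.1560.
Correction k=2: B_{4}/4! · (f^{(3)}(24) − f^{(3)}(6)) = −1/720 · (0.00000 − 0.0166066) = 2.30648e-05.

S_2 ≈ 42.1560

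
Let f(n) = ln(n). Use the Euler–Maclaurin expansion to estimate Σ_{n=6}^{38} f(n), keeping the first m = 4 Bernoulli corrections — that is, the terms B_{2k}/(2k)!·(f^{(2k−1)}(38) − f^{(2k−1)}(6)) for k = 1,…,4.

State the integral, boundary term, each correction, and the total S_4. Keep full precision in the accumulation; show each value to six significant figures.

Integral: ∫_6^38 ln(x) dx = 95.4777.
½[f(6) + f(38)] = ½[1.79176 + 3.63759] = 2.71467.
Integral + boundary = 98.1924.
Correction k=1: B_{2}/2! · (f^{(1)}(38) − f^{(1)}(6)) = 1/12 · (0.0263158 − 0.166667) = -0.0116959.
Partial sum through k=1: 98.1807.
Correction k=2: B_{4}/4! · (f^{(3)}(38) − f^{(3)}(6)) = −1/720 · (3.64485e-05 − 0.00925926) = 1.28095e-05.
Partial sum through k=2: 98.1807.
Correction k=3: B_{6}/6! · (f^{(5)}(38) − f^{(5)}(6)) = 1/30240 · (3.02896e-07 − 0.00308642) = -1.02054e-07.
Partial sum through k=3: 98.1807.
Correction k=4: B_{8}/8! · (f^{(7)}(38) − f^{(7)}(6)) = −1/1209600 · (6.29285e-09 − 0.00257202) = 2.12633e-09.

S_4 ≈ 98.1807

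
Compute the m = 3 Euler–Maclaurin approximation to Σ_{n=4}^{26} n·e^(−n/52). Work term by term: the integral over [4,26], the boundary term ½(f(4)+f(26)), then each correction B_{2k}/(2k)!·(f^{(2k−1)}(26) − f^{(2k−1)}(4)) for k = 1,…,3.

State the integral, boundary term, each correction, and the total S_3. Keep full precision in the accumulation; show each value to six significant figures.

S_3 ≈ 246.001

The integral term ∫_4^26 x·e^(−x/52) dx = 236.310.
Boundary: ½(f(4) + f(26)) = ½(3.70384 + 15.7698) = 9.73682.
So far: 246.047.
Correction k=1: B_{2}/2! · (f^{(1)}(26) − f^{(1)}(4)) = 1/12 · (0.303265 − 0.854733) = -0.0459557.
Running total after k=1: 246.001.
Correction k=2: B_{4}/4! · (f^{(3)}(26) − f^{(3)}(4)) = −1/720 · (0.000560772 − 0.00100098) = 6.11403e-07.
Running total after k=2: 246.001.
Correction k=3: B_{6}/6! · (f^{(5)}(26) − f^{(5)}(4)) = 1/30240 · (3.73295e-07 − 6.23471e-07) = -8.27301e-12.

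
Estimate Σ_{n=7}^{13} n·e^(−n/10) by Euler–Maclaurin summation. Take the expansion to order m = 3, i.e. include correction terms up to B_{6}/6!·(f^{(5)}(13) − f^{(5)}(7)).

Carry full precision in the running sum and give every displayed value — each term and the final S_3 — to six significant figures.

∫_7^13 x·e^(−x/10) dx evaluates to 21.7372.
Endpoint term: (f(7) + f(13))/2 = (3.47610 + 3.54291)/2 = 3.50951.
So far: 25.2467.
k=1: B_{2}/(2)! × [f^{(1)}(13) − f^{(1)}(7)] = 1/12 × (-0.0817595 − 0.148976) = -0.0192279.
Partial sum through k=1: 25.2275.
k=2: B_{4}/(4)! × [f^{(3)}(13) − f^{(3)}(7)] = −1/720 × (0.00463304 − 0.0114215) = 9.42836e-06.
Partial sum through k=2: 25.2275.
k=3: B_{6}/(6)! × [f^{(5)}(13) − f^{(5)}(7)] = 1/30240 × (0.000100837 − 0.000213532) = -3.72668e-09.

S_3 ≈ 25.2275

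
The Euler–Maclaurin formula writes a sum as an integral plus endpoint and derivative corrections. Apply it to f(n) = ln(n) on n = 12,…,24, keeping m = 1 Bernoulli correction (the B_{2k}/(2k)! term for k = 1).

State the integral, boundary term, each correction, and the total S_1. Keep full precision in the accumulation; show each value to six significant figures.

S_1 ≈ 37.2824

Integral: ∫_12^24 ln(x) dx = 34.4544.
Boundary: ½(f(12) + f(24)) = ½(2.48491 + 3.17805) = 2.83148.
So far: 37.2859.
Order-1 term: 1/12 · (0.0416667 − 0.0833333) = -0.00347222.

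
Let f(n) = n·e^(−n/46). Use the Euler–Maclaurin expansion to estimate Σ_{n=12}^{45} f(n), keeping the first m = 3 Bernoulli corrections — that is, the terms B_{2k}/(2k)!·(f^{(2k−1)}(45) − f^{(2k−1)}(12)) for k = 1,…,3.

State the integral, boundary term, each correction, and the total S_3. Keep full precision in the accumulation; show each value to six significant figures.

∫_12^45 x·e^(−x/46) dx evaluates to 481.591.
Endpoint term: (f(12) + f(45))/2 = (9.24458 + 16.9184)/2 = 13.0815.
Running total after boundary: 494.672.
Correction k=1: B_{2}/2! · (f^{(1)}(45) − f^{(1)}(12)) = 1/12 · (0.00817314 − 0.569412) = -0.0467699.
After k=1: 494.625.
Correction k=2: B_{4}/4! · (f^{(3)}(45) − f^{(3)}(12)) = −1/720 · (0.000359216 − 0.000997247) = 8.86154e-07.
After k=2: 494.625.
Correction k=3: B_{6}/6! · (f^{(5)}(45) − f^{(5)}(12)) = 1/30240 · (3.37699e-07 − 8.15405e-07) = -1.57972e-11.

S_3 ≈ 494.625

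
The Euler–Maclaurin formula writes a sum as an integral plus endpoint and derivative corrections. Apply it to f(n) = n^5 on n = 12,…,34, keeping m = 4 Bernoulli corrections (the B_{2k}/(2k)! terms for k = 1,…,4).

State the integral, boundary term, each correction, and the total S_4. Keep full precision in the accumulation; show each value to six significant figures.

∫_12^34 x^5 dx evaluates to 2.56970e+08.
Endpoint term: (f(12) + f(34))/2 = (248832 + 4.54354e+07)/2 = 2.28421e+07.
So far: 2.79812e+08.
Order-1 term: 1/12 · (6.68168e+06 − 103680) = 548167.
Partial sum through k=1: 2.80360e+08.
Order-2 term: −1/720 · (69360.0 − 8640.00) = -84.3333.
Partial sum through k=2: 2.80360e+08.
Order-3 term: 1/30240 · (120.000 − 120.000) = 0.00000.
Partial sum through k=3: 2.80360e+08.
Order-4 term: −1/1209600 · (0.00000 − 0.00000) = 0.00000.

S_4 ≈ 2.80360e+08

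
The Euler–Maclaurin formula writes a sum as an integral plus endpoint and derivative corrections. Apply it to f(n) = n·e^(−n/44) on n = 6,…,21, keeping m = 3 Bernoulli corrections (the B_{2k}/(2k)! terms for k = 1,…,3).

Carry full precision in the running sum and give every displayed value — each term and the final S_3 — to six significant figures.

∫_6^21 x·e^(−x/44) dx evaluates to 145.002.
½[f(6) + f(21)] = ½[5.23515 + 13.0299] = 9.13255.
Running total after boundary: 154.135.
Correction k=1: B_{2}/2! · (f^{(1)}(21) − f^{(1)}(6)) = 1/12 · (0.324338 − 0.753545) = -0.0357672.
Partial sum through k=1: 154.099.
Correction k=2: B_{4}/4! · (f^{(3)}(21) − f^{(3)}(6)) = −1/720 · (0.000808515 − 0.00129060) = 6.69558e-07.
Partial sum through k=2: 154.099.
Correction k=3: B_{6}/6! · (f^{(5)}(21) − f^{(5)}(6)) = 1/30240 · (7.48709e-07 − 1.13221e-06) = -1.26821e-11.

S_3 ≈ 154.099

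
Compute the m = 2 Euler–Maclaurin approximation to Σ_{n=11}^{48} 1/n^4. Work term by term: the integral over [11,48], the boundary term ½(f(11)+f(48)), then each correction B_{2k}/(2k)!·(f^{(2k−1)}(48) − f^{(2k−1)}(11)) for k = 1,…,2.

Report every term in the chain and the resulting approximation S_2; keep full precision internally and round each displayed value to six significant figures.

S_2 ≈ 0.000283729

∫_11^48 1/x^4 dx evaluates to 0.000247424.
Boundary: ½(f(11) + f(48)) = ½(6.83013e-05 + 1.88380e-07) = 3.42449e-05.
Integral + boundary = 0.000281669.
Correction k=1: B_{2}/2! · (f^{(1)}(48) − f^{(1)}(11)) = 1/12 · (-1.56983e-08 − (-2.48369e-05)) = 2.06843e-06.
After k=1: 0.000283737.
Correction k=2: B_{4}/4! · (f^{(3)}(48) − f^{(3)}(11)) = −1/720 · (-2.04406e-10 − (-6.15790e-06)) = -8.55235e-09.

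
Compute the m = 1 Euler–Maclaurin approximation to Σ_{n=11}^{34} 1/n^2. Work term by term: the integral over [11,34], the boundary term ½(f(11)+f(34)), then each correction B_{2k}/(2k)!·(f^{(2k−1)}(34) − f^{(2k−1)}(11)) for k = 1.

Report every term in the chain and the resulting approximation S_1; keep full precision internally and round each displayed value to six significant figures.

Integral: ∫_11^34 1/x^2 dx = 0.0614973.
Boundary: ½(f(11) + f(34)) = ½(0.00826446 + 0.000865052) = 0.00456476.
So far: 0.0660621.
Order-1 term: 1/12 · (-5.08854e-05 − (-0.00150263)) = 0.000120979.

S_1 ≈ 0.0661831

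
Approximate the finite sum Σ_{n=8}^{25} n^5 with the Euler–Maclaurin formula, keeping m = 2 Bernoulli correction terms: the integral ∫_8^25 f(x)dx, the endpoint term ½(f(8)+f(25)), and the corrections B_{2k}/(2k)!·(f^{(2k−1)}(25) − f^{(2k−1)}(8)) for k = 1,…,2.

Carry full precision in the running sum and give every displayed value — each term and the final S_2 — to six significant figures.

S_2 ≈ 4.57066e+07

∫_8^25 x^5 dx evaluates to 4.06464e+07.
½[f(8) + f(25)] = ½[32768.0 + 9.76562e+06] = 4.89920e+06.
Running total after boundary: 4.55456e+07.
Correction k=1: B_{2}/2! · (f^{(1)}(25) − f^{(1)}(8)) = 1/12 · (1.95312e+06 − 20480.0) = 161054.
Running total after k=1: 4.57067e+07.
Correction k=2: B_{4}/4! · (f^{(3)}(25) − f^{(3)}(8)) = −1/720 · (37500.0 − 3840.00) = -46.7500.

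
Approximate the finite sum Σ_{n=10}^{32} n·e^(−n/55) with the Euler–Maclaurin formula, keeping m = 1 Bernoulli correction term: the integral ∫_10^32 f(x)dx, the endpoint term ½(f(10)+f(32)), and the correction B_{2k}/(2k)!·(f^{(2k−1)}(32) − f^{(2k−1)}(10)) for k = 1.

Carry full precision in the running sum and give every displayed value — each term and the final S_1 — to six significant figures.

The integral term ∫_10^32 x·e^(−x/55) dx = 306.420.
Endpoint term: (f(10) + f(32))/2 = (8.33753 + 17.8842)/2 = 13.1109.
Integral + boundary = 319.531.
Correction k=1: B_{2}/2! · (f^{(1)}(32) − f^{(1)}(10)) = 1/12 · (0.233714 − 0.682161) = -0.0373706.

S_1 ≈ 319.493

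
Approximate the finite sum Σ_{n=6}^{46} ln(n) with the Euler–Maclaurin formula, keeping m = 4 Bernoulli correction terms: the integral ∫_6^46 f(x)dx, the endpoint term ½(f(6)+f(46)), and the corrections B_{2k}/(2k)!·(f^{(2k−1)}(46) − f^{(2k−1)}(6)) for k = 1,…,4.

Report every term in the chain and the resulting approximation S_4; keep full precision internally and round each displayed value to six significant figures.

S_4 ≈ 128.165

∫_6^46 ln(x) dx evaluates to 125.367.
½[f(6) + f(46)] = ½[1.79176 + 3.82864] = 2.81020.
So far: 128.177.
Correction k=1: B_{2}/2! · (f^{(1)}(46) − f^{(1)}(6)) = 1/12 · (0.0217391 − 0.166667) = -0.0120773.
Partial sum through k=1: 128.165.
Correction k=2: B_{4}/4! · (f^{(3)}(46) − f^{(3)}(6)) = −1/720 · (2.05474e-05 − 0.00925926) = 1.28315e-05.
Partial sum through k=2: 128.165.
Correction k=3: B_{6}/6! · (f^{(5)}(46) − f^{(5)}(6)) = 1/30240 · (1.16526e-07 − 0.00308642) = -1.02060e-07.
Partial sum through k=3: 128.165.
Correction k=4: B_{8}/8! · (f^{(7)}(46) − f^{(7)}(6)) = −1/1209600 · (1.65207e-09 − 0.00257202) = 2.12633e-09.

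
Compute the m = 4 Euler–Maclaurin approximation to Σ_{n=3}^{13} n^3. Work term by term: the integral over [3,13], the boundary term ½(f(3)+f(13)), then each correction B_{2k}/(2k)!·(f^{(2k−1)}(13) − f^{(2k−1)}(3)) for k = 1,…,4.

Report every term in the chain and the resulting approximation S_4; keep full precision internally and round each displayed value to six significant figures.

S_4 ≈ 8272.00

Integral: ∫_3^13 x^3 dx = 7120.00.
Endpoint term: (f(3) + f(13))/2 = (27.0000 + 2197.00)/2 = 1112.00.
Running total after boundary: 8232.00.
k=1: B_{2}/(2)! × [f^{(1)}(13) − f^{(1)}(3)] = 1/12 × (507.000 − 27.0000) = 40.0000.
Running total after k=1: 8272.00.
k=2: B_{4}/(4)! × [f^{(3)}(13) − f^{(3)}(3)] = −1/720 × (6.00000 − 6.00000) = 0.00000.
Running total after k=2: 8272.00.
k=3: B_{6}/(6)! × [f^{(5)}(13) − f^{(5)}(3)] = 1/30240 × (0.00000 − 0.00000) = 0.00000.
Running total after k=3: 8272.00.
k=4: B_{8}/(8)! × [f^{(7)}(13) − f^{(7)}(3)] = −1/1209600 × (0.00000 − 0.00000) = 0.00000.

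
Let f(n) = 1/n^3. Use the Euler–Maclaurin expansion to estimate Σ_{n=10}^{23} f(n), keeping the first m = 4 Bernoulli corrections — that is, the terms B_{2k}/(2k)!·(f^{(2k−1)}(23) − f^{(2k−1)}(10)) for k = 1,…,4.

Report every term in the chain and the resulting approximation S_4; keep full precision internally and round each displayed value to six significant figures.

S_4 ≈ 0.00461994

Integral: ∫_10^23 1/x^3 dx = 0.00405482.
Endpoint term: (f(10) + f(23))/2 = (0.00100000 + 8.21895e-05)/2 = 0.000541095.
So far: 0.00459592.
k=1: B_{2}/(2)! × [f^{(1)}(23) − f^{(1)}(10)] = 1/12 × (-1.07204e-05 − (-0.000300000)) = 2.41066e-05.
Partial sum through k=1: 0.00462002.
k=2: B_{4}/(4)! × [f^{(3)}(23) − f^{(3)}(10)] = −1/720 × (-4.05307e-07 − (-6.00000e-05)) = -8.27704e-08.
Partial sum through k=2: 0.00461994.
k=3: B_{6}/(6)! × [f^{(5)}(23) − f^{(5)}(10)] = 1/30240 × (-3.21794e-08 − (-2.52000e-05)) = 8.32269e-10.
Partial sum through k=3: 0.00461994.
k=4: B_{8}/(8)! × [f^{(7)}(23) − f^{(7)}(10)] = −1/1209600 × (-4.37980e-09 − (-1.81440e-05)) = -1.49964e-11.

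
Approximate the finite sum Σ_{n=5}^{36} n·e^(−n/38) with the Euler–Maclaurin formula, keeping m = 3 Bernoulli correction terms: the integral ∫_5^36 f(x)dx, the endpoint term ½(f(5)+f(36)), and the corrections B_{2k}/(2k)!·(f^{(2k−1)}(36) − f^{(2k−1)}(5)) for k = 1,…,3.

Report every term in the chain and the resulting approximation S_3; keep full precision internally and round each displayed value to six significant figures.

S_3 ≈ 351.273

Integral: ∫_5^36 x·e^(−x/38) dx = 342.163.
Endpoint term: (f(5) + f(36))/2 = (4.38355 + 13.9594)/2 = 9.17146.
So far: 351.334.
Correction k=1: B_{2}/2! · (f^{(1)}(36) − f^{(1)}(5)) = 1/12 · (0.0204084 − 0.761353) = -0.0617454.
Partial sum through k=1: 351.273.
Correction k=2: B_{4}/4! · (f^{(3)}(36) − f^{(3)}(5)) = −1/720 · (0.000551197 − 0.00174153) = 1.65324e-06.
Partial sum through k=2: 351.273.
Correction k=3: B_{6}/6! · (f^{(5)}(36) − f^{(5)}(5)) = 1/30240 · (7.53643e-07 − 2.04696e-06) = -4.27685e-11.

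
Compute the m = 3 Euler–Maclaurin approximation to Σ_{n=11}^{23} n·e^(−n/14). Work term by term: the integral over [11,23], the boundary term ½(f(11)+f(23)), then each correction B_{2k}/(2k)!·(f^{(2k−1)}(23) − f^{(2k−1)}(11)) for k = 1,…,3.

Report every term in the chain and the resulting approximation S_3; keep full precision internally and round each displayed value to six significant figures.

Integral: ∫_11^23 x·e^(−x/14) dx = 59.3329.
Endpoint term: (f(11) + f(23))/2 = (5.01373 + 4.44881)/2 = 4.73127.
Running total after boundary: 64.0642.
k=1: B_{2}/(2)! × [f^{(1)}(23) − f^{(1)}(11)] = 1/12 × (-0.124346 − 0.0976701) = -0.0185013.
After k=1: 64.0457.
k=2: B_{4}/(4)! × [f^{(3)}(23) − f^{(3)}(11)] = −1/720 × (0.00133932 − 0.00514928) = 5.29160e-06.
After k=2: 64.0457.
k=3: B_{6}/(6)! × [f^{(5)}(23) − f^{(5)}(11)] = 1/30240 × (1.69034e-05 − 5.00012e-05) = -1.09450e-09.

S_3 ≈ 64.0457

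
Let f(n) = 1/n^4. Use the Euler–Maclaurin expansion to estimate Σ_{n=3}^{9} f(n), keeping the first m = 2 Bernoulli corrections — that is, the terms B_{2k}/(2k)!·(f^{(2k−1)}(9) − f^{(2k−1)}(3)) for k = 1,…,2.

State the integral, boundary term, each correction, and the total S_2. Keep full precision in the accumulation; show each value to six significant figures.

S_2 ≈ 0.0194274

Integral: ∫_3^9 1/x^4 dx = 0.0118884.
Endpoint term: (f(3) + f(9))/2 = (0.0123457 + 0.000152416)/2 = 0.00624905.
So far: 0.0181375.
k=1: B_{2}/(2)! × [f^{(1)}(9) − f^{(1)}(3)] = 1/12 × (-6.77404e-05 − (-0.0164609)) = 0.00136610.
Partial sum through k=1: 0.0195036.
k=2: B_{4}/(4)! × [f^{(3)}(9) − f^{(3)}(3)] = −1/720 × (-2.50890e-05 − (-0.0548697)) = -7.61730e-05.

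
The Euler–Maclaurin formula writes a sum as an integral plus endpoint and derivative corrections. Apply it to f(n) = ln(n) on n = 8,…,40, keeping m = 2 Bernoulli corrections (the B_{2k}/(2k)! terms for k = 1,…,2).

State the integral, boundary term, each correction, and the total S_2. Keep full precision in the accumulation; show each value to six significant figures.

S_2 ≈ 101.795

∫_8^40 ln(x) dx evaluates to 98.9196.
Boundary: ½(f(8) + f(40)) = ½(2.07944 + 3.68888) = 2.88416.
Integral + boundary = 101.804.
k=1: B_{2}/(2)! × [f^{(1)}(40) − f^{(1)}(8)] = 1/12 × (0.0250000 − 0.125000) = -0.00833333.
Running total after k=1: 101.795.
k=2: B_{4}/(4)! × [f^{(3)}(40) − f^{(3)}(8)] = −1/720 × (3.12500e-05 − 0.00390625) = 5.38194e-06.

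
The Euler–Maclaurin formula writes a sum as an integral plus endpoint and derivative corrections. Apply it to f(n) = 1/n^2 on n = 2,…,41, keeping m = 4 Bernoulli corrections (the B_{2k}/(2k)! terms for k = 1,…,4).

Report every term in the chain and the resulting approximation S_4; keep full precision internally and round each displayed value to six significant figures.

The integral term ∫_2^41 1/x^2 dx = 0.475610.
Endpoint term: (f(2) + f(41))/2 = (0.250000 + 0.000594884)/2 = 0.125297.
Integral + boundary = 0.600907.
k=1: B_{2}/(2)! × [f^{(1)}(41) − f^{(1)}(2)] = 1/12 × (-2.90187e-05 − (-0.250000)) = 0.0208309.
After k=1: 0.621738.
k=2: B_{4}/(4)! × [f^{(3)}(41) − f^{(3)}(2)] = −1/720 × (-2.07153e-07 − (-0.750000)) = -0.00104167.
After k=2: 0.620696.
k=3: B_{6}/(6)! × [f^{(5)}(41) − f^{(5)}(2)] = 1/30240 × (-3.69697e-09 − (-5.62500)) = 0.000186012.
After k=3: 0.620882.
k=4: B_{8}/(8)! × [f^{(7)}(41) − f^{(7)}(2)] = −1/1209600 × (-1.23159e-10 − (-78.7500)) = -6.51042e-05.

S_4 ≈ 0.620817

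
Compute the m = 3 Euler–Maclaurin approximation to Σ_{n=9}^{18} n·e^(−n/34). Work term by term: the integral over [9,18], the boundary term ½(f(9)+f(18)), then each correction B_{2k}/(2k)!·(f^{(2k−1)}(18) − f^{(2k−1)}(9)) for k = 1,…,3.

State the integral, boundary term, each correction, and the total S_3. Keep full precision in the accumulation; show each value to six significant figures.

Integral: ∫_9^18 x·e^(−x/34) dx = 80.7191.
½[f(9) + f(18)] = ½[6.90688 + 10.6011] = 8.75400.
Running total after boundary: 89.4731.
Correction k=1: B_{2}/2! · (f^{(1)}(18) − f^{(1)}(9)) = 1/12 · (0.277154 − 0.564288) = -0.0239279.
Partial sum through k=1: 89.4492.
Correction k=2: B_{4}/4! · (f^{(3)}(18) − f^{(3)}(9)) = −1/720 · (0.00125870 − 0.00181587) = 7.73855e-07.
Partial sum through k=2: 89.4492.
Correction k=3: B_{6}/6! · (f^{(5)}(18) − f^{(5)}(9)) = 1/30240 · (1.97028e-06 − 2.71939e-06) = -2.47720e-11.

S_3 ≈ 89.4492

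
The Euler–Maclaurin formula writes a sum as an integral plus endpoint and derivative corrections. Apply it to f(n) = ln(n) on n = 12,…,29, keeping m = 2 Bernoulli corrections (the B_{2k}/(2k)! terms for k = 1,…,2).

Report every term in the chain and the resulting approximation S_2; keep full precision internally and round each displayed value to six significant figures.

Integral: ∫_12^29 ln(x) dx = 50.8327.
Endpoint term: (f(12) + f(29))/2 = (2.48491 + 3.36730)/2 = 2.92610.
Running total after boundary: 53.7588.
k=1: B_{2}/(2)! × [f^{(1)}(29) − f^{(1)}(12)] = 1/12 × (0.0344828 − 0.0833333) = -0.00407088.
Partial sum through k=1: 53.7547.
k=2: B_{4}/(4)! × [f^{(3)}(29) − f^{(3)}(12)] = −1/720 × (8.20042e-05 − 0.00115741) = 1.49362e-06.

S_2 ≈ 53.7547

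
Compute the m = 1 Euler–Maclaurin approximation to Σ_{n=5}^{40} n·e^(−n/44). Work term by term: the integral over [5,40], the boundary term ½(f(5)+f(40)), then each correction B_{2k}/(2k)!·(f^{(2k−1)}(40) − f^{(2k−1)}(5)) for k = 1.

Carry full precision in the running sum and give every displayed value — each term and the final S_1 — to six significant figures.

Integral: ∫_5^40 x·e^(−x/44) dx = 435.325.
Boundary: ½(f(5) + f(40)) = ½(4.46291 + 16.1156) = 10.2893.
Running total after boundary: 445.614.
Correction k=1: B_{2}/2! · (f^{(1)}(40) − f^{(1)}(5)) = 1/12 · (0.0366264 − 0.791153) = -0.0628772.

S_1 ≈ 445.552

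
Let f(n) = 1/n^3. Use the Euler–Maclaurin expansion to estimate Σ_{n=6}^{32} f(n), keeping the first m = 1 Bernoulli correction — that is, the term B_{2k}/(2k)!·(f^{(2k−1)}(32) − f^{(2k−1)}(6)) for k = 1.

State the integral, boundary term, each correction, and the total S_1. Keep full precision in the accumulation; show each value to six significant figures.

S_1 ≈ 0.0159233

∫_6^32 1/x^3 dx evaluates to 0.0134006.
Endpoint term: (f(6) + f(32))/2 = (0.00462963 + 3.05176e-05)/2 = 0.00233007.
Integral + boundary = 0.0157307.
k=1: B_{2}/(2)! × [f^{(1)}(32) − f^{(1)}(6)] = 1/12 × (-2.86102e-06 − (-0.00231481)) = 0.000192663.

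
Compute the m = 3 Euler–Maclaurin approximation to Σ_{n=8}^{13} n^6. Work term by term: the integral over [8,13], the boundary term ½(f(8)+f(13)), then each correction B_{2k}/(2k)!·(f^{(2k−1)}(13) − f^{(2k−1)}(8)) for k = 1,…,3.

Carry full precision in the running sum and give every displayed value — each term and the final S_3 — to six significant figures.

∫_8^13 x^6 dx evaluates to 8.66448e+06.
½[f(8) + f(13)] = ½[262144 + 4.82681e+06] = 2.54448e+06.
Running total after boundary: 1.12090e+07.
Order-1 term: 1/12 · (2.22776e+06 − 196608) = 169262.
Running total after k=1: 1.13782e+07.
Order-2 term: −1/720 · (263640 − 61440.0) = -280.833.
Running total after k=2: 1.13779e+07.
Order-3 term: 1/30240 · (9360.00 − 5760.00) = 0.119048.

S_3 ≈ 1.13779e+07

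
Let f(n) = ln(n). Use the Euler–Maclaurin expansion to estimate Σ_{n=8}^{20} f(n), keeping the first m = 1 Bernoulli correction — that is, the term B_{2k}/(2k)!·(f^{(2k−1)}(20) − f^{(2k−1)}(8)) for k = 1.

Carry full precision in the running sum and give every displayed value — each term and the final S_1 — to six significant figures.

S_1 ≈ 33.8105

∫_8^20 ln(x) dx evaluates to 31.2791.
Endpoint term: (f(8) + f(20))/2 = (2.07944 + 2.99573)/2 = 2.53759.
Running total after boundary: 33.8167.
Order-1 term: 1/12 · (0.0500000 − 0.125000) = -0.00625000.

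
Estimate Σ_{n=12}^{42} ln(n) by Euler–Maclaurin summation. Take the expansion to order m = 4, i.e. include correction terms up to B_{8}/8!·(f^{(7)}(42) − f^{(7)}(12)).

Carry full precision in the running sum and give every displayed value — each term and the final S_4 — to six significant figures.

The integral term ∫_12^42 ln(x) dx = 97.1632.
½[f(12) + f(42)] = ½[2.48491 + 3.73767] = 3.11129.
So far: 100.275.
k=1: B_{2}/(2)! × [f^{(1)}(42) − f^{(1)}(12)] = 1/12 × (0.0238095 − 0.0833333) = -0.00496032.
After k=1: 100.270.
k=2: B_{4}/(4)! × [f^{(3)}(42) − f^{(3)}(12)] = −1/720 × (2.69949e-05 − 0.00115741) = 1.57002e-06.
After k=2: 100.270.
k=3: B_{6}/(6)! × [f^{(5)}(42) − f^{(5)}(12)] = 1/30240 × (1.83639e-07 − 9.64506e-05) = -3.18343e-09.
After k=3: 100.270.
k=4: B_{8}/(8)! × [f^{(7)}(42) − f^{(7)}(12)] = −1/1209600 × (3.12311e-09 − 2.00939e-05) = 1.66094e-11.

S_4 ≈ 100.270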